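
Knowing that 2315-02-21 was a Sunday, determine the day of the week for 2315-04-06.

February 2315: 28 − 21 = 7 days remain (2315 is not a leap year, so February has 28 days).
Then March (31): 31 days.
April 1–6, 2315: 6 days.
Total: 7 + 31 + 6 = 44 days.
44 mod 7 = 2, so 2 days after Sunday is Tuesday.

Tuesday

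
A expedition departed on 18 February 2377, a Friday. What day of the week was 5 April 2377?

February 2377: 28 − 18 = 10 days remain (2377 is not a leap year, so February has 28 days).
Then March (31): 31 days.
April 1–5, 2377: 5 days.
Total: 10 + 31 + 5 = 46 days.
46 mod 7 = 4, so 4 days after Friday is Tuesday.

Tuesday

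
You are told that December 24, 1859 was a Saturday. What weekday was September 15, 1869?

Wednesday

From December 24, 1859 to December 24, 1868: 9 years, of which 3 contain a Feb 29 — 6×365 + 3×366 = 3288 days.
December 1868: 31 − 24 = 7 days remain.
Then January (31), February 1869 (28), March (31), April (30), May (31), June (30), July (31), August (31): 31 + 28 + 31 + 30 + 31 + 30 + 31 + 31 = 243 days.
September 1–15, 1869: 15 days.
Residual: 265 days.
Total: 3553 days.
3553 mod 7 = 4, so 4 days after Saturday is Wednesday.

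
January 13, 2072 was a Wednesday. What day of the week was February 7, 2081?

Day-of-year of January 13, 2072: 13.
Day-of-year of February 7, 2081: 38.
2072 has 366 days, so 366 − 13 = 353 days remain in 2072.
Full years 2073–2080: 6 common + 2 leap = 6×365 + 2×366 = 2922 days.
Total: 353 + 2922 + 38 = 3313 days.
3313 mod 7 = 2, so 2 days after Wednesday is Friday.

Friday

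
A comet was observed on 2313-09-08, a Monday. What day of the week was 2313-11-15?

September 2313: 30 − 8 = 22 days remain.
Then October (31): 31 days.
November 1–15, 2313: 15 days.
Total: 22 + 31 + 15 = 68 days.
68 mod 7 = 5, so 5 days after Monday is Saturday.

Saturday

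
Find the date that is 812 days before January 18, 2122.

October 29, 2119

Count 812 days before January 18, 2122:
October 29, 2119 → October 29, 2120: 366 days (2120 is a leap year).
October 29, 2120 → October 29, 2121: 365 days.
October 2121: 31 − 29 = 2 days remain.
Then November (30), December (31): 30 + 31 = 61 days.
January 1–18, 2122: 18 days.
Residual: 81 days.
Total: 812 days.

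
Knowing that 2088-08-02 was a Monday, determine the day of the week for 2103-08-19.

From August 2, 2088 to August 2, 2103: 15 years, of which 2 contain a Feb 29 — 13×365 + 2×366 = 5477 days.
(2100 is not a leap year (divisible by 100 but not 400).)
Within August 2103: 19 − 2 = 17 days.
Total: 5494 days.
5494 mod 7 = 6, so 6 days after Monday is Sunday.

Sunday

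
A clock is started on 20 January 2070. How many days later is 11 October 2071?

January 2070: 31 − 20 = 11 days remain.
Then 20 full months totalling 607 days.
October 1–11, 2071: 11 days.
Total: 11 + 607 + 11 = 629 days.

629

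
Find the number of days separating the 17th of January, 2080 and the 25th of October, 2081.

January 17, 2080 → January 17, 2081: 366 days (2080 is a leap year).
January 2081: 31 − 17 = 14 days remain.
Then February 2081 (28), March (31), April (30), May (31), June (30), July (31), August (31), September (30): 28 + 31 + 30 + 31 + 30 + 31 + 31 + 30 = 242 days.
October 1–25, 2081: 25 days.
Residual: 281 days.
Total: 647 days.

647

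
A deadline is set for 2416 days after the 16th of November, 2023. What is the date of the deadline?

the 28th of June, 2030

Count 2416 days after November 16, 2023:
November 16, 2023 → November 16, 2024: 366 days (2024 is a leap year).
November 16, 2024 → November 16, 2025: 365 days.
November 16, 2025 → November 16, 2026: 365 days.
November 16, 2026 → November 16, 2027: 365 days.
November 16, 2027 → November 16, 2028: 366 days (2028 is a leap year).
November 16, 2028 → November 16, 2029: 365 days.
November 2029: 30 − 16 = 14 days remain.
Then December (31), January (31), February 2030 (28), March (31), April (30), May (31): 31 + 31 + 28 + 31 + 30 + 31 = 182 days.
June 1–28, 2030: 28 days.
Residual: 224 days.
Total: 2416 days.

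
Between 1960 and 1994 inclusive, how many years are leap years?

9

Years divisible by 4 in [1960, 1994]: 1960, 1964, 1968, 1972, 1976, 1980, 1984, 1988, 1992.
No century exceptions apply. Count: 9.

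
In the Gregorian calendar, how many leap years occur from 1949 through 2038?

Years divisible by 4: 1952, 1956, …, 2036 — 22 in all.
2000 is divisible by 400, so still leap.
No century exceptions apply. Count: 22.

22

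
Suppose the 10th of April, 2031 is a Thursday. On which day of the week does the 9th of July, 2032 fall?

April 10, 2031 → April 10, 2032: 366 days (2032 is a leap year).
April 2032: 30 − 10 = 20 days remain.
Then May (31), June (30): 31 + 30 = 61 days.
July 1–9, 2032: 9 days.
Residual: 90 days.
Total: 456 days.
456 mod 7 = 1, so 1 day after Thursday is Friday.

Friday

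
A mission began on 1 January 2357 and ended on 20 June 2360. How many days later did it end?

January 1, 2357 → January 1, 2358: 365 days.
January 1, 2358 → January 1, 2359: 365 days.
January 1, 2359 → January 1, 2360: 365 days.
January 2360: 31 − 1 = 30 days remain.
Then February 2360 (29), March (31), April (30), May (31): 29 + 31 + 30 + 31 = 121 days.
June 1–20, 2360: 20 days.
Residual: 171 days.
Total: 1266 days.

1266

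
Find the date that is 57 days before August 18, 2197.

June 22, 2197

Count 57 days before August 18, 2197:
June 2197: 30 − 22 = 8 days remain.
Then July (31): 31 days.
August 1–18, 2197: 18 days.
Total: 8 + 31 + 18 = 57 days.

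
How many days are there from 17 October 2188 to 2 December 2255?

24516

Day-of-year of October 17, 2188: 291.
Day-of-year of December 2, 2255: 336.
2188 has 366 days, so 366 − 291 = 75 days remain in 2188.
Full years 2189–2254: 51 common + 15 leap = 51×365 + 15×366 = 24105 days.
Total: 75 + 24105 + 336 = 24516 days.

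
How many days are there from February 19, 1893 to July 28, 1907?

5271

From February 19, 1893 to February 19, 1907: 14 years, of which 2 contain a Feb 29 — 12×365 + 2×366 = 5112 days.
(1900 is not a leap year (divisible by 100 but not 400).)
February 1907: 28 − 19 = 9 days remain (1907 is not a leap year, so February has 28 days).
Then March (31), April (30), May (31), June (30): 31 + 30 + 31 + 30 = 122 days.
July 1–28, 1907: 28 days.
Residual: 159 days.
Total: 5271 days.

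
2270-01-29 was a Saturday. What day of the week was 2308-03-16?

Monday

Day-of-year of January 29, 2270: 29.
Day-of-year of March 16, 2308: 76.
2270 has 365 days, so 365 − 29 = 336 days remain in 2270.
Full years 2271–2307: 29 common + 8 leap = 29×365 + 8×366 = 13513 days.
Total: 336 + 13513 + 76 = 13925 days.
13925 mod 7 = 2, so 2 days after Saturday is Monday.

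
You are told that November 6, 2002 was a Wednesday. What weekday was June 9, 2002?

Sunday

Count forward from the earlier date (June 9, 2002) to the later (November 6, 2002):
June 2002: 30 − 9 = 21 days remain.
Then July (31), August (31), September (30), October (31): 31 + 31 + 30 + 31 = 123 days.
November 1–6, 2002: 6 days.
Total: 21 + 123 + 6 = 150 days.
150 mod 7 = 3, so 3 days before Wednesday is Sunday.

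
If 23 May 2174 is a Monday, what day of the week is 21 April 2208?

Thursday

Day-of-year of May 23, 2174: 143.
Day-of-year of April 21, 2208: 112.
2174 has 365 days, so 365 − 143 = 222 days remain in 2174.
Full years 2175–2207: 26 common + 7 leap = 26×365 + 7×366 = 12052 days.
Total: 222 + 12052 + 112 = 12386 days.
12386 mod 7 = 3, so 3 days after Monday is Thursday.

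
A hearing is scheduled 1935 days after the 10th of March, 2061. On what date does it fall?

the 27th of June, 2066

Count 1935 days after March 10, 2061:
March 10, 2061 → March 10, 2062: 365 days.
March 10, 2062 → March 10, 2063: 365 days.
March 10, 2063 → March 10, 2064: 366 days (2064 is a leap year).
March 10, 2064 → March 10, 2065: 365 days.
March 10, 2065 → March 10, 2066: 365 days.
March 2066: 31 − 10 = 21 days remain.
Then April (30), May (31): 30 + 31 = 61 days.
June 1–27, 2066: 27 days.
Residual: 109 days.
Total: 1935 days.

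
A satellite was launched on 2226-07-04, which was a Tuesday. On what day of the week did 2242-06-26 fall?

Sunday

Day-of-year of July 4, 2226: 185.
Day-of-year of June 26, 2242: 177.
2226 has 365 days, so 365 − 185 = 180 days remain in 2226.
Full years 2227–2241: 11 common + 4 leap = 11×365 + 4×366 = 5479 days.
Total: 180 + 5479 + 177 = 5836 days.
5836 mod 7 = 5, so 5 days after Tuesday is Sunday.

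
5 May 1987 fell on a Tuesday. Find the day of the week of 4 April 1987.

Saturday

Count forward from the earlier date (April 4, 1987) to the later (May 5, 1987):
April 1987: 30 − 4 = 26 days remain.
May 1–5, 1987: 5 days.
Total: 26 + 5 = 31 days.
31 mod 7 = 3, so 3 days before Tuesday is Saturday.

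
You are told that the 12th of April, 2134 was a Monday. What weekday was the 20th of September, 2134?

April 2134: 30 − 12 = 18 days remain.
Then May (31), June (30), July (31), August (31): 31 + 30 + 31 + 31 = 123 days.
September 1–20, 2134: 20 days.
Total: 18 + 123 + 20 = 161 days.
161 is a multiple of 7, so the 20th of September, 2134 falls on the same weekday: Monday.

Monday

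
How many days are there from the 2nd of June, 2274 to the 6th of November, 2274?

June 2274: 30 − 2 = 28 days remain.
Then July (31), August (31), September (30), October (31): 31 + 31 + 30 + 31 = 123 days.
November 1–6, 2274: 6 days.
Total: 28 + 123 + 6 = 157 days.

157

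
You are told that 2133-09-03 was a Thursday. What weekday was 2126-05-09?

Thursday

Count forward from the earlier date (May 9, 2126) to the later (September 3, 2133):
From May 9, 2126 to May 9, 2133: 7 years, of which 2 contain a Feb 29 — 5×365 + 2×366 = 2557 days.
May 2133: 31 − 9 = 22 days remain.
Then June (30), July (31), August (31): 30 + 31 + 31 = 92 days.
September 1–3, 2133: 3 days.
Residual: 117 days.
Total: 2674 days.
2674 is a multiple of 7, so 2126-05-09 falls on the same weekday: Thursday.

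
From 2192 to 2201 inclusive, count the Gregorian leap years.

2

Years divisible by 4 in [2192, 2201]: 2192, 2196, 2200.
Of these, 2200 is divisible by 100 but not 400, so not leap.
Leap years: 3 − 1 = 2.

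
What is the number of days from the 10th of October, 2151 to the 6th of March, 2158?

2339

October 10, 2151 → October 10, 2152: 366 days (2152 is a leap year).
October 10, 2152 → October 10, 2153: 365 days.
October 10, 2153 → October 10, 2154: 365 days.
October 10, 2154 → October 10, 2155: 365 days.
October 10, 2155 → October 10, 2156: 366 days (2156 is a leap year).
October 10, 2156 → October 10, 2157: 365 days.
October 2157: 31 − 10 = 21 days remain.
Then November (30), December (31), January (31), February 2158 (28): 30 + 31 + 31 + 28 = 120 days.
March 1–6, 2158: 6 days.
Residual: 147 days.
Total: 2339 days.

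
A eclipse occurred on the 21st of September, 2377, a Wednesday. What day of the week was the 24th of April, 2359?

Count forward from the earlier date (April 24, 2359) to the later (September 21, 2377):
Day-of-year of April 24, 2359: 114.
Day-of-year of September 21, 2377: 264.
2359 has 365 days, so 365 − 114 = 251 days remain in 2359.
Full years 2360–2376: 12 common + 5 leap = 12×365 + 5×366 = 6210 days.
Total: 251 + 6210 + 264 = 6725 days.
6725 mod 7 = 5, so 5 days before Wednesday is Friday.

Friday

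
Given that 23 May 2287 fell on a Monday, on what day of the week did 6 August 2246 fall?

Thursday

Count forward from the earlier date (August 6, 2246) to the later (May 23, 2287):
Day-of-year of August 6, 2246: 218.
Day-of-year of May 23, 2287: 143.
2246 has 365 days, so 365 − 218 = 147 days remain in 2246.
Full years 2247–2286: 30 common + 10 leap = 30×365 + 10×366 = 14610 days.
Total: 147 + 14610 + 143 = 14900 days.
14900 mod 7 = 4, so 4 days before Monday is Thursday.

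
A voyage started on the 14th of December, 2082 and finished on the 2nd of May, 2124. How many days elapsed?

From December 14, 2082 to December 14, 2123: 41 years, of which 9 contain a Feb 29 — 32×365 + 9×366 = 14974 days.
(2100 is not a leap year (divisible by 100 but not 400).)
December 2123: 31 − 14 = 17 days remain.
Then January (31), February 2124 (29), March (31), April (30): 31 + 29 + 31 + 30 = 121 days.
May 1–2, 2124: 2 days.
Residual: 140 days.
Total: 15114 days.

15114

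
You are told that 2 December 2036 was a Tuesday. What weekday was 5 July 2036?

Saturday

Count forward from the earlier date (July 5, 2036) to the later (December 2, 2036):
July 2036: 31 − 5 = 26 days remain.
Then August (31), September (30), October (31), November (30): 31 + 30 + 31 + 30 = 122 days.
December 1–2, 2036: 2 days.
Total: 26 + 122 + 2 = 150 days.
150 mod 7 = 3, so 3 days before Tuesday is Saturday.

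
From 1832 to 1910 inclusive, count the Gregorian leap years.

19

Years divisible by 4: 1832, 1836, …, 1908 — 20 in all.
Of these, 1900 is divisible by 100 but not 400, so not leap.
Leap years: 20 − 1 = 19.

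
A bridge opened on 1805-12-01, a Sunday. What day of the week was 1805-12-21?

Within December 1805: 21 − 1 = 20 days.
20 mod 7 = 6, so 6 days after Sunday is Saturday.

Saturday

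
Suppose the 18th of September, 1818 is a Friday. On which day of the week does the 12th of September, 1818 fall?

Saturday

Count forward from the earlier date (September 12, 1818) to the later (September 18, 1818):
Within September 1818: 18 − 12 = 6 days.
6 mod 7 = 6, so 6 days before Friday is Saturday.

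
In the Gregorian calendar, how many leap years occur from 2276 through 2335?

14

Years divisible by 4: 2276, 2280, …, 2332 — 15 in all.
Of these, 2300 is divisible by 100 but not 400, so not leap.
Leap years: 15 − 1 = 14.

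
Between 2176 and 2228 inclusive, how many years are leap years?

Years divisible by 4: 2176, 2180, …, 2228 — 14 in all.
Of these, 2200 is divisible by 100 but not 400, so not leap.
Leap years: 14 − 1 = 13.

13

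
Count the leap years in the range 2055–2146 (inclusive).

Years divisible by 4: 2056, 2060, …, 2144 — 23 in all.
Of these, 2100 is divisible by 100 but not 400, so not leap.
Leap years: 23 − 1 = 22.

22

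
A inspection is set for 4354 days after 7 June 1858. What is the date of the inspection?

9 May 1870

Count 4354 days after June 7, 1858:
Day-of-year of June 7, 1858: 158.
Day-of-year of May 9, 1870: 129.
1858 has 365 days, so 365 − 158 = 207 days remain in 1858.
Full years 1859–1869: 8 common + 3 leap = 8×365 + 3×366 = 4018 days.
Total: 207 + 4018 + 129 = 4354 days.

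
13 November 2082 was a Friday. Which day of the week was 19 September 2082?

Count forward from the earlier date (September 19, 2082) to the later (November 13, 2082):
September 2082: 30 − 19 = 11 days remain.
Then October (31): 31 days.
November 1–13, 2082: 13 days.
Total: 11 + 31 + 13 = 55 days.
55 mod 7 = 6, so 6 days before Friday is Saturday.

Saturday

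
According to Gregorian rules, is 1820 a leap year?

Yes

1820 is a leap year.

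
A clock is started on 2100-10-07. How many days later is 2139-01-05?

From October 7, 2100 to October 7, 2138: 38 years, of which 9 contain a Feb 29 — 29×365 + 9×366 = 13879 days.
October 2138: 31 − 7 = 24 days remain.
Then November (30), December (31): 30 + 31 = 61 days.
January 1–5, 2139: 5 days.
Residual: 90 days.
Total: 13969 days.

13969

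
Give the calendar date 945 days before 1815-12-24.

1813-05-23

Count 945 days before December 24, 1815:
Day-of-year of May 23, 1813: 143.
Day-of-year of December 24, 1815: 358.
1813 has 365 days, so 365 − 143 = 222 days remain in 1813.
Full years: 1814: 365. Sum = 365.
Total: 222 + 365 + 358 = 945 days.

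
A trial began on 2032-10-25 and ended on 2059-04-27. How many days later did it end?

9680

From October 25, 2032 to October 25, 2058: 26 years, of which 6 contain a Feb 29 — 20×365 + 6×366 = 9496 days.
October 2058: 31 − 25 = 6 days remain.
Then November (30), December (31), January (31), February 2059 (28), March (31): 30 + 31 + 31 + 28 + 31 = 151 days.
April 1–27, 2059: 27 days.
Residual: 184 days.
Total: 9680 days.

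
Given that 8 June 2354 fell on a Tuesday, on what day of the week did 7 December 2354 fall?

Tuesday

June 2354: 30 − 8 = 22 days remain.
Then July (31), August (31), September (30), October (31), November (30): 31 + 31 + 30 + 31 + 30 = 153 days.
December 1–7, 2354: 7 days.
Total: 22 + 153 + 7 = 182 days.
182 is a multiple of 7, so 7 December 2354 falls on the same weekday: Tuesday.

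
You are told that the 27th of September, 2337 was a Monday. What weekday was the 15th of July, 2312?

Monday

Count forward from the earlier date (July 15, 2312) to the later (September 27, 2337):
From July 15, 2312 to July 15, 2337: 25 years, of which 6 contain a Feb 29 — 19×365 + 6×366 = 9131 days.
July 2337: 31 − 15 = 16 days remain.
Then August (31): 31 days.
September 1–27, 2337: 27 days.
Residual: 74 days.
Total: 9205 days.
9205 is a multiple of 7, so the 15th of July, 2312 falls on the same weekday: Monday.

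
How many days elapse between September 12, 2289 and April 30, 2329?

From September 12, 2289 to September 12, 2328: 39 years, of which 9 contain a Feb 29 — 30×365 + 9×366 = 14244 days.
(2300 is not a leap year (divisible by 100 but not 400).)
September 2328: 30 − 12 = 18 days remain.
Then October (31), November (30), December (31), January (31), February 2329 (28), March (31): 31 + 30 + 31 + 31 + 28 + 31 = 182 days.
April 1–30, 2329: 30 days.
Residual: 230 days.
Total: 14474 days.

14474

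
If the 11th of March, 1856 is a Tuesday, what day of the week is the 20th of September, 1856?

Saturday

March 1856: 31 − 11 = 20 days remain.
Then April (30), May (31), June (30), July (31), August (31): 30 + 31 + 30 + 31 + 31 = 153 days.
September 1–20, 1856: 20 days.
Total: 20 + 153 + 20 = 193 days.
193 mod 7 = 4, so 4 days after Tuesday is Saturday.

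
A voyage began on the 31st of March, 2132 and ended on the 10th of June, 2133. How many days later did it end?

Day-of-year of March 31, 2132: 91.
Day-of-year of June 10, 2133: 161.
2132 has 366 days, so 366 − 91 = 275 days remain in 2132.
Total: 275 + 161 = 436 days.

436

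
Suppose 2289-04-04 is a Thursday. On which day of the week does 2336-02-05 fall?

Day-of-year of April 4, 2289: 94.
Day-of-year of February 5, 2336: 36.
2289 has 365 days, so 365 − 94 = 271 days remain in 2289.
Full years 2290–2335: 36 common + 10 leap = 36×365 + 10×366 = 16800 days.
Total: 271 + 16800 + 36 = 17107 days.
17107 mod 7 = 6, so 6 days after Thursday is Wednesday.

Wednesday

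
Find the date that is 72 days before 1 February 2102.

21 November 2101

Count 72 days before February 1, 2102:
November 2101: 30 − 21 = 9 days remain.
Then December (31), January (31): 31 + 31 = 62 days.
February 1, 2102: 1 day (2102 is not a leap year).
Total: 9 + 62 + 1 = 72 days.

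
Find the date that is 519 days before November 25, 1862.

June 24, 1861

Count 519 days before November 25, 1862:
June 1861: 30 − 24 = 6 days remain.
Then 16 full months totalling 488 days.
November 1–25, 1862: 25 days.
Total: 6 + 488 + 25 = 519 days.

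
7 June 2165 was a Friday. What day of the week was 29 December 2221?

Saturday

From June 7, 2165 to June 7, 2221: 56 years, of which 13 contain a Feb 29 — 43×365 + 13×366 = 20453 days.
(2200 is not a leap year (divisible by 100 but not 400).)
June 2221: 30 − 7 = 23 days remain.
Then July (31), August (31), September (30), October (31), November (30): 31 + 31 + 30 + 31 + 30 = 153 days.
December 1–29, 2221: 29 days.
Residual: 205 days.
Total: 20658 days.
20658 mod 7 = 1, so 1 day after Friday is Saturday.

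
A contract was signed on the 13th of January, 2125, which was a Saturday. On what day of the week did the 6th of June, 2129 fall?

Monday

January 13, 2125 → January 13, 2126: 365 days.
January 13, 2126 → January 13, 2127: 365 days.
January 13, 2127 → January 13, 2128: 365 days.
January 13, 2128 → January 13, 2129: 366 days (2128 is a leap year).
January 2129: 31 − 13 = 18 days remain.
Then February 2129 (28), March (31), April (30), May (31): 28 + 31 + 30 + 31 = 120 days.
June 1–6, 2129: 6 days.
Residual: 144 days.
Total: 1605 days.
1605 mod 7 = 2, so 2 days after Saturday is Monday.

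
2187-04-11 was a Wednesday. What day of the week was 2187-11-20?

April 2187: 30 − 11 = 19 days remain.
Then May (31), June (30), July (31), August (31), September (30), October (31): 31 + 30 + 31 + 31 + 30 + 31 = 184 days.
November 1–20, 2187: 20 days.
Total: 19 + 184 + 20 = 223 days.
223 mod 7 = 6, so 6 days after Wednesday is Tuesday.

Tuesday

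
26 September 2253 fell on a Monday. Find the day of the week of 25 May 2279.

Sunday

From September 26, 2253 to September 26, 2278: 25 years, of which 6 contain a Feb 29 — 19×365 + 6×366 = 9131 days.
September 2278: 30 − 26 = 4 days remain.
Then October (31), November (30), December (31), January (31), February 2279 (28), March (31), April (30): 31 + 30 + 31 + 31 + 28 + 31 + 30 = 212 days.
May 1–25, 2279: 25 days.
Residual: 241 days.
Total: 9372 days.
9372 mod 7 = 6, so 6 days after Monday is Sunday.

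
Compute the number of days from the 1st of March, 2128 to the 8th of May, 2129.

433

March 1, 2128 → March 1, 2129: 365 days.
March 2129: 31 − 1 = 30 days remain.
Then April (30): 30 days.
May 1–8, 2129: 8 days.
Residual: 68 days.
Total: 433 days.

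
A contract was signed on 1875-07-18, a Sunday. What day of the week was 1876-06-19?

Monday

July 1875: 31 − 18 = 13 days remain.
Then 10 full months totalling 305 days.
June 1–19, 1876: 19 days.
Residual: 337 days.
Total: 337 days.
337 mod 7 = 1, so 1 day after Sunday is Monday.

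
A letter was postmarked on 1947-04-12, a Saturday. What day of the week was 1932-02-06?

Saturday

Count forward from the earlier date (February 6, 1932) to the later (April 12, 1947):
From February 6, 1932 to February 6, 1947: 15 years, of which 4 contain a Feb 29 — 11×365 + 4×366 = 5479 days.
February 1947: 28 − 6 = 22 days remain (1947 is not a leap year, so February has 28 days).
Then March (31): 31 days.
April 1–12, 1947: 12 days.
Residual: 65 days.
Total: 5544 days.
5544 is a multiple of 7, so 1932-02-06 falls on the same weekday: Saturday.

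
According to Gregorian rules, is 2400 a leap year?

2400 is a leap year (divisible by 400).

Yes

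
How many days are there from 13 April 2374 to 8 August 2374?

April 2374: 30 − 13 = 17 days remain.
Then May (31), June (30), July (31): 31 + 30 + 31 = 92 days.
August 1–8, 2374: 8 days.
Total: 17 + 92 + 8 = 117 days.

117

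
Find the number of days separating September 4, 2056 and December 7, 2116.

22008

Day-of-year of September 4, 2056: 248.
Day-of-year of December 7, 2116: 342.
2056 has 366 days, so 366 − 248 = 118 days remain in 2056.
Full years 2057–2115: 46 common + 13 leap = 46×365 + 13×366 = 21548 days.
Total: 118 + 21548 + 342 = 22008 days.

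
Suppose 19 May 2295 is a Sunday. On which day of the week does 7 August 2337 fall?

From May 19, 2295 to May 19, 2337: 42 years, of which 10 contain a Feb 29 — 32×365 + 10×366 = 15340 days.
(2300 is not a leap year (divisible by 100 but not 400).)
May 2337: 31 − 19 = 12 days remain.
Then June (30), July (31): 30 + 31 = 61 days.
August 1–7, 2337: 7 days.
Residual: 80 days.
Total: 15420 days.
15420 mod 7 = 6, so 6 days after Sunday is Saturday.

Saturday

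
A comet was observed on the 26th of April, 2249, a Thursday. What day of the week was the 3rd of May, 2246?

Sunday

Count forward from the earlier date (May 3, 2246) to the later (April 26, 2249):
Day-of-year of May 3, 2246: 123.
Day-of-year of April 26, 2249: 116.
2246 has 365 days, so 365 − 123 = 242 days remain in 2246.
Full years: 2247: 365; 2248: 366. Sum = 731.
Total: 242 + 731 + 116 = 1089 days.
1089 mod 7 = 4, so 4 days before Thursday is Sunday.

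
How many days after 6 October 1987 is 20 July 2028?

Day-of-year of October 6, 1987: 279.
Day-of-year of July 20, 2028: 202.
1987 has 365 days, so 365 − 279 = 86 days remain in 1987.
Full years 1988–2027: 30 common + 10 leap = 30×365 + 10×366 = 14610 days.
Total: 86 + 14610 + 202 = 14898 days.

14898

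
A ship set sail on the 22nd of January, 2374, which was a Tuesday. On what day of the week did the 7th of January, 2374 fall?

Count forward from the earlier date (January 7, 2374) to the later (January 22, 2374):
Within January 2374: 22 − 7 = 15 days.
15 mod 7 = 1, so 1 day before Tuesday is Monday.

Monday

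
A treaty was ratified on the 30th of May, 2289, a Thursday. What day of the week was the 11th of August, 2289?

May 2289: 31 − 30 = 1 day remains.
Then June (30), July (31): 30 + 31 = 61 days.
August 1–11, 2289: 11 days.
Total: 1 + 61 + 11 = 73 days.
73 mod 7 = 3, so 3 days after Thursday is Sunday.

Sunday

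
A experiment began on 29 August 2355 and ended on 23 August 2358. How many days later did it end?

1090

Day-of-year of August 29, 2355: 241.
Day-of-year of August 23, 2358: 235.
2355 has 365 days, so 365 − 241 = 124 days remain in 2355.
Full years: 2356: 366; 2357: 365. Sum = 731.
Total: 124 + 731 + 235 = 1090 days.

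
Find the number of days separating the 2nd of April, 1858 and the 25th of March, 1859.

357

Day-of-year of April 2, 1858: 92.
Day-of-year of March 25, 1859: 84.
1858 has 365 days, so 365 − 92 = 273 days remain in 1858.
Total: 273 + 84 = 357 days.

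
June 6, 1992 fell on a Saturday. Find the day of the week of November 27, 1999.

Saturday

From June 6, 1992 to June 6, 1999: 7 years, of which 1 contains a Feb 29 — 6×365 + 1×366 = 2556 days.
June 1999: 30 − 6 = 24 days remain.
Then July (31), August (31), September (30), October (31): 31 + 31 + 30 + 31 = 123 days.
November 1–27, 1999: 27 days.
Residual: 174 days.
Total: 2730 days.
2730 is a multiple of 7, so November 27, 1999 falls on the same weekday: Saturday.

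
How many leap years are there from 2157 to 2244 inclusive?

21

Years divisible by 4: 2160, 2164, …, 2244 — 22 in all.
Of these, 2200 is divisible by 100 but not 400, so not leap.
Leap years: 22 − 1 = 21.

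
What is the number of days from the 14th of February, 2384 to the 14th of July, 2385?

February 2384: 29 − 14 = 15 days remain (2384 is a leap year, so February has 29 days).
Then 16 full months totalling 487 days.
July 1–14, 2385: 14 days.
Total: 15 + 487 + 14 = 516 days.

516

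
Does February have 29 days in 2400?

2400 is a leap year (divisible by 400).

Yes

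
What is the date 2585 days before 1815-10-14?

1808-09-15

Count 2585 days before October 14, 1815:
From September 15, 1808 to September 15, 1815: 7 years, of which 1 contains a Feb 29 — 6×365 + 1×366 = 2556 days.
September 1815: 30 − 15 = 15 days remain.
October 1–14, 1815: 14 days.
Residual: 29 days.
Total: 2585 days.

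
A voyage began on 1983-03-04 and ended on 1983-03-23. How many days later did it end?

Within March 1983: 23 − 4 = 19 days.

19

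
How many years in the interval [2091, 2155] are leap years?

15

Years divisible by 4: 2092, 2096, …, 2152 — 16 in all.
Of these, 2100 is divisible by 100 but not 400, so not leap.
Leap years: 16 − 1 = 15.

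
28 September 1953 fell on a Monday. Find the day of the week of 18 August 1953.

Count forward from the earlier date (August 18, 1953) to the later (September 28, 1953):
August 1953: 31 − 18 = 13 days remain.
September 1–28, 1953: 28 days.
Total: 13 + 28 = 41 days.
41 mod 7 = 6, so 6 days before Monday is Tuesday.

Tuesday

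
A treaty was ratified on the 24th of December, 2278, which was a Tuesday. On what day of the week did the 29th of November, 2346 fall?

Friday

Day-of-year of December 24, 2278: 358.
Day-of-year of November 29, 2346: 333.
2278 has 365 days, so 365 − 358 = 7 days remain in 2278.
Full years 2279–2345: 51 common + 16 leap = 51×365 + 16×366 = 24471 days.
Total: 7 + 24471 + 333 = 24811 days.
24811 mod 7 = 3, so 3 days after Tuesday is Friday.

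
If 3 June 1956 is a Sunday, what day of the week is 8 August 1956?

June 1956: 30 − 3 = 27 days remain.
Then July (31): 31 days.
August 1–8, 1956: 8 days.
Total: 27 + 31 + 8 = 66 days.
66 mod 7 = 3, so 3 days after Sunday is Wednesday.

Wednesday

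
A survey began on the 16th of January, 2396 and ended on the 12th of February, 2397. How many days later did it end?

Day-of-year of January 16, 2396: 16.
Day-of-year of February 12, 2397: 43.
2396 has 366 days, so 366 − 16 = 350 days remain in 2396.
Total: 350 + 43 = 393 days.

393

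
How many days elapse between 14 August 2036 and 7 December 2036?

August 2036: 31 − 14 = 17 days remain.
Then September (30), October (31), November (30): 30 + 31 + 30 = 91 days.
December 1–7, 2036: 7 days.
Total: 17 + 91 + 7 = 115 days.

115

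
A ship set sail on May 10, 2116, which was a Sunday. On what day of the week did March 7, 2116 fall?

Saturday

Count forward from the earlier date (March 7, 2116) to the later (May 10, 2116):
March 2116: 31 − 7 = 24 days remain.
Then April (30): 30 days.
May 1–10, 2116: 10 days.
Total: 24 + 30 + 10 = 64 days.
64 mod 7 = 1, so 1 day before Sunday is Saturday.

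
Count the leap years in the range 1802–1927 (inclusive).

30

Years divisible by 4: 1804, 1808, …, 1924 — 31 in all.
Of these, 1900 is divisible by 100 but not 400, so not leap.
Leap years: 31 − 1 = 30.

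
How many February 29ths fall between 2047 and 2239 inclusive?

Years divisible by 4: 2048, 2052, …, 2236 — 48 in all.
Of these, 2100, 2200 are divisible by 100 but not 400, so not leap.
Leap years: 48 − 2 = 46.

46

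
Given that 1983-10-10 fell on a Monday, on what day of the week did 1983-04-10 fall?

Sunday

Count forward from the earlier date (April 10, 1983) to the later (October 10, 1983):
April 1983: 30 − 10 = 20 days remain.
Then May (31), June (30), July (31), August (31), September (30): 31 + 30 + 31 + 31 + 30 = 153 days.
October 1–10, 1983: 10 days.
Total: 20 + 153 + 10 = 183 days.
183 mod 7 = 1, so 1 day before Monday is Sunday.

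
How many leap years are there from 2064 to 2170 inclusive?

Years divisible by 4: 2064, 2068, …, 2168 — 27 in all.
Of these, 2100 is divisible by 100 but not 400, so not leap.
Leap years: 27 − 1 = 26.

26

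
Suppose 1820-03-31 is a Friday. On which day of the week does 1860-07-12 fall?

Thursday

From March 31, 1820 to March 31, 1860: 40 years, of which 10 contain a Feb 29 — 30×365 + 10×366 = 14610 days.
March 1860: 31 − 31 = 0 days remain.
Then April (30), May (31), June (30): 30 + 31 + 30 = 91 days.
July 1–12, 1860: 12 days.
Residual: 103 days.
Total: 14713 days.
14713 mod 7 = 6, so 6 days after Friday is Thursday.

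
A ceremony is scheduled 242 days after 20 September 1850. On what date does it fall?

20 May 1851

Count 242 days after September 20, 1850:
Day-of-year of September 20, 1850: 263.
Day-of-year of May 20, 1851: 140.
1850 has 365 days, so 365 − 263 = 102 days remain in 1850.
Total: 102 + 140 = 242 days.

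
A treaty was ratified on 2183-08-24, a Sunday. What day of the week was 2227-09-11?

Tuesday

Day-of-year of August 24, 2183: 236.
Day-of-year of September 11, 2227: 254.
2183 has 365 days, so 365 − 236 = 129 days remain in 2183.
Full years 2184–2226: 33 common + 10 leap = 33×365 + 10×366 = 15705 days.
Total: 129 + 15705 + 254 = 16088 days.
16088 mod 7 = 2, so 2 days after Sunday is Tuesday.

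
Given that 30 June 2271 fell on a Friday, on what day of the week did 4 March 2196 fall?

Count forward from the earlier date (March 4, 2196) to the later (June 30, 2271):
From March 4, 2196 to March 4, 2271: 75 years, of which 17 contain a Feb 29 — 58×365 + 17×366 = 27392 days.
(2200 is not a leap year (divisible by 100 but not 400).)
March 2271: 31 − 4 = 27 days remain.
Then April (30), May (31): 30 + 31 = 61 days.
June 1–30, 2271: 30 days.
Residual: 118 days.
Total: 27510 days.
27510 is a multiple of 7, so 4 March 2196 falls on the same weekday: Friday.

Friday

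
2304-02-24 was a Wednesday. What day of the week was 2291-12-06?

Sunday

Count forward from the earlier date (December 6, 2291) to the later (February 24, 2304):
From December 6, 2291 to December 6, 2303: 12 years, of which 2 contain a Feb 29 — 10×365 + 2×366 = 4382 days.
(2300 is not a leap year (divisible by 100 but not 400).)
December 2303: 31 − 6 = 25 days remain.
Then January (31): 31 days.
February 1–24, 2304: 24 days (2304 is a leap year).
Residual: 80 days.
Total: 4462 days.
4462 mod 7 = 3, so 3 days before Wednesday is Sunday.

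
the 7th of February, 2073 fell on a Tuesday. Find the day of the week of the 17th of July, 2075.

Wednesday

February 7, 2073 → February 7, 2074: 365 days.
February 7, 2074 → February 7, 2075: 365 days.
February 2075: 28 − 7 = 21 days remain (2075 is not a leap year, so February has 28 days).
Then March (31), April (30), May (31), June (30): 31 + 30 + 31 + 30 = 122 days.
July 1–17, 2075: 17 days.
Residual: 160 days.
Total: 890 days.
890 mod 7 = 1, so 1 day after Tuesday is Wednesday.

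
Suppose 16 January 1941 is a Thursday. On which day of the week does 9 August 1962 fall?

Thursday

Day-of-year of January 16, 1941: 16.
Day-of-year of August 9, 1962: 221.
1941 has 365 days, so 365 − 16 = 349 days remain in 1941.
Full years 1942–1961: 15 common + 5 leap = 15×365 + 5×366 = 7305 days.
Total: 349 + 7305 + 221 = 7875 days.
7875 is a multiple of 7, so 9 August 1962 falls on the same weekday: Thursday.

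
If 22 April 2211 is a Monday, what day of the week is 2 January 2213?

Saturday

Day-of-year of April 22, 2211: 112.
Day-of-year of January 2, 2213: 2.
2211 has 365 days, so 365 − 112 = 253 days remain in 2211.
Full years: 2212: 366. Sum = 366.
Total: 253 + 366 + 2 = 621 days.
621 mod 7 = 5, so 5 days after Monday is Saturday.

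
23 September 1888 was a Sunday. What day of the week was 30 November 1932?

Wednesday

Day-of-year of September 23, 1888: 267.
Day-of-year of November 30, 1932: 335.
1888 has 366 days, so 366 − 267 = 99 days remain in 1888.
Full years 1889–1931: 34 common + 9 leap = 34×365 + 9×366 = 15704 days.
Total: 99 + 15704 + 335 = 16138 days.
16138 mod 7 = 3, so 3 days after Sunday is Wednesday.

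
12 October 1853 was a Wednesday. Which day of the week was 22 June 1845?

Count forward from the earlier date (June 22, 1845) to the later (October 12, 1853):
From June 22, 1845 to June 22, 1853: 8 years, of which 2 contain a Feb 29 — 6×365 + 2×366 = 2922 days.
June 1853: 30 − 22 = 8 days remain.
Then July (31), August (31), September (30): 31 + 31 + 30 = 92 days.
October 1–12, 1853: 12 days.
Residual: 112 days.
Total: 3034 days.
3034 mod 7 = 3, so 3 days before Wednesday is Sunday.

Sunday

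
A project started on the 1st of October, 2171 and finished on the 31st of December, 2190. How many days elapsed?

Day-of-year of October 1, 2171: 274.
Day-of-year of December 31, 2190: 365.
2171 has 365 days, so 365 − 274 = 91 days remain in 2171.
Full years 2172–2189: 13 common + 5 leap = 13×365 + 5×366 = 6575 days.
Total: 91 + 6575 + 365 = 7031 days.

7031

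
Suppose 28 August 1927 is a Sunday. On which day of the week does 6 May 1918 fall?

Monday

Count forward from the earlier date (May 6, 1918) to the later (August 28, 1927):
Day-of-year of May 6, 1918: 126.
Day-of-year of August 28, 1927: 240.
1918 has 365 days, so 365 − 126 = 239 days remain in 1918.
Full years 1919–1926: 6 common + 2 leap = 6×365 + 2×366 = 2922 days.
Total: 239 + 2922 + 240 = 3401 days.
3401 mod 7 = 6, so 6 days before Sunday is Monday.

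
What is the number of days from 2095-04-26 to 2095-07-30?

April 2095: 30 − 26 = 4 days remain.
Then May (31), June (30): 31 + 30 = 61 days.
July 1–30, 2095: 30 days.
Total: 4 + 61 + 30 = 95 days.

95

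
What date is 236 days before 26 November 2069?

4 April 2069

Count 236 days before November 26, 2069:
April 2069: 30 − 4 = 26 days remain.
Then May (31), June (30), July (31), August (31), September (30), October (31): 31 + 30 + 31 + 31 + 30 + 31 = 184 days.
November 1–26, 2069: 26 days.
Total: 26 + 184 + 26 = 236 days.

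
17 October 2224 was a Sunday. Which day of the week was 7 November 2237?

From October 17, 2224 to October 17, 2237: 13 years, of which 3 contain a Feb 29 — 10×365 + 3×366 = 4748 days.
October 2237: 31 − 17 = 14 days remain.
November 1–7, 2237: 7 days.
Residual: 21 days.
Total: 4769 days.
4769 mod 7 = 2, so 2 days after Sunday is Tuesday.

Tuesday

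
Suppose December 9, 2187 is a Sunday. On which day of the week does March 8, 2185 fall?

Tuesday

Count forward from the earlier date (March 8, 2185) to the later (December 9, 2187):
March 2185: 31 − 8 = 23 days remain.
Then 32 full months totalling 974 days.
December 1–9, 2187: 9 days.
Total: 23 + 974 + 9 = 1006 days.
1006 mod 7 = 5, so 5 days before Sunday is Tuesday.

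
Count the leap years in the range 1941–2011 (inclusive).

17

Years divisible by 4: 1944, 1948, …, 2008 — 17 in all.
2000 is divisible by 400, so still leap.
No century exceptions apply. Count: 17.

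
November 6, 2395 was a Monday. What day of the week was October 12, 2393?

Tuesday

Count forward from the earlier date (October 12, 2393) to the later (November 6, 2395):
October 12, 2393 → October 12, 2394: 365 days.
October 12, 2394 → October 12, 2395: 365 days.
October 2395: 31 − 12 = 19 days remain.
November 1–6, 2395: 6 days.
Residual: 25 days.
Total: 755 days.
755 mod 7 = 6, so 6 days before Monday is Tuesday.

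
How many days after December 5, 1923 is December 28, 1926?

1119

December 5, 1923 → December 5, 1924: 366 days (1924 is a leap year).
December 5, 1924 → December 5, 1925: 365 days.
December 5, 1925 → December 5, 1926: 365 days.
Within December 1926: 28 − 5 = 23 days.
Total: 1119 days.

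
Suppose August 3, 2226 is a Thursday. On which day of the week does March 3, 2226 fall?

Count forward from the earlier date (March 3, 2226) to the later (August 3, 2226):
March 2226: 31 − 3 = 28 days remain.
Then April (30), May (31), June (30), July (31): 30 + 31 + 30 + 31 = 122 days.
August 1–3, 2226: 3 days.
Total: 28 + 122 + 3 = 153 days.
153 mod 7 = 6, so 6 days before Thursday is Friday.

Friday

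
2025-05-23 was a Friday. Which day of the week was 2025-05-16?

Friday

Count forward from the earlier date (May 16, 2025) to the later (May 23, 2025):
Within May 2025: 23 − 16 = 7 days.
7 is a multiple of 7, so 2025-05-16 falls on the same weekday: Friday.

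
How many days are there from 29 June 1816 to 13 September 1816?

76

June 1816: 30 − 29 = 1 day remains.
Then July (31), August (31): 31 + 31 = 62 days.
September 1–13, 1816: 13 days.
Total: 1 + 62 + 13 = 76 days.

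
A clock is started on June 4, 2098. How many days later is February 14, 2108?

3541

From June 4, 2098 to June 4, 2107: 9 years, of which 1 contains a Feb 29 — 8×365 + 1×366 = 3286 days.
(2100 is not a leap year (divisible by 100 but not 400).)
June 2107: 30 − 4 = 26 days remain.
Then July (31), August (31), September (30), October (31), November (30), December (31), January (31): 31 + 31 + 30 + 31 + 30 + 31 + 31 = 215 days.
February 1–14, 2108: 14 days (2108 is a leap year).
Residual: 255 days.
Total: 3541 days.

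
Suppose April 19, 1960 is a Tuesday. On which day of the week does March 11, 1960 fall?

Friday

Count forward from the earlier date (March 11, 1960) to the later (April 19, 1960):
March 1960: 31 − 11 = 20 days remain.
April 1–19, 1960: 19 days.
Total: 20 + 19 = 39 days.
39 mod 7 = 4, so 4 days before Tuesday is Friday.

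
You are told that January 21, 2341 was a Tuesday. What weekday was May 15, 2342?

Friday

January 21, 2341 → January 21, 2342: 365 days.
January 2342: 31 − 21 = 10 days remain.
Then February 2342 (28), March (31), April (30): 28 + 31 + 30 = 89 days.
May 1–15, 2342: 15 days.
Residual: 114 days.
Total: 479 days.
479 mod 7 = 3, so 3 days after Tuesday is Friday.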